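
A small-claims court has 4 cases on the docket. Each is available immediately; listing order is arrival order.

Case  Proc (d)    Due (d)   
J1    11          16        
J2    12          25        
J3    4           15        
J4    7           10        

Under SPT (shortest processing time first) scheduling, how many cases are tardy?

SPT (increasing processing time): J3 J4 J1 J2.
J3: 0→4, due 15, tardiness 0
J4: 4→11, due 10, tardiness 1
J1: 11→22, due 16, tardiness 6
J2: 22→34, due 25, tardiness 9
Late cases: 3.

3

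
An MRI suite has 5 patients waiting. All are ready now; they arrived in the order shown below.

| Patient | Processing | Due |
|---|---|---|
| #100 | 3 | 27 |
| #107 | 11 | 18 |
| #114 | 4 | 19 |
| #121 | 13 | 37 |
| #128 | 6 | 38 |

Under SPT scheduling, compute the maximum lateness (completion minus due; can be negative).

SPT (increasing processing time): #100 #114 #128 #107 #121.
#100: 0→3, due 27, lateness -24
#114: 3→7, due 19, lateness -12
#128: 7→13, due 38, lateness -25
#107: 13→24, due 18, lateness 6
#121: 24→37, due 37, lateness 0
Maximum = 6.

6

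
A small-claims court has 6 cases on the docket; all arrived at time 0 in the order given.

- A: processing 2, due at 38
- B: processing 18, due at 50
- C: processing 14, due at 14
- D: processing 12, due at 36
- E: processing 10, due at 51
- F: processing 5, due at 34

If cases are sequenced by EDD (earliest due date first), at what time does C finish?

EDD (increasing due date): C F D A B E.
C: 0→14

14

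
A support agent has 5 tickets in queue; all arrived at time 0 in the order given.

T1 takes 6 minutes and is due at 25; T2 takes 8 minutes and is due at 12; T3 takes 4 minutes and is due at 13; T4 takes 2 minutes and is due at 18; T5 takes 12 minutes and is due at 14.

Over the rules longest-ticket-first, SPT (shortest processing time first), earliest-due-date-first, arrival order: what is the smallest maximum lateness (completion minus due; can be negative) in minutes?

LPT (decreasing processing time): T5 T2 T1 T3 T4.
T5: 0→12, due 14, lateness -2
T2: 12→20, due 12, lateness 8
T1: 20→26, due 25, lateness 1
T3: 26→30, due 13, lateness 17
T4: 30→32, due 18, lateness 14
Maximum = 17.
SPT (increasing processing time): T4 T3 T1 T2 T5.
T4: 0→2, due 18, lateness -16
T3: 2→6, due 13, lateness -7
T1: 6→12, due 25, lateness -13
T2: 12→20, due 12, lateness 8
T5: 20→32, due 14, lateness 18
Maximum = 18.
EDD (increasing due date): T2 T3 T5 T4 T1.
T2: 0→8, due 12, lateness -4
T3: 8→12, due 13, lateness -1
T5: 12→24, due 14, lateness 10
T4: 24→26, due 18, lateness 8
T1: 26→32, due 25, lateness 7
Maximum = 10.
FIFO (arrival order): T1 T2 T3 T4 T5.
T1: 0→6, due 25, lateness -19
T2: 6→14, due 12, lateness 2
T3: 14→18, due 13, lateness 5
T4: 18→20, due 18, lateness 2
T5: 20→32, due 14, lateness 18
Maximum = 18.
LPT 17, SPT 18, EDD 10, FIFO 18 → minimum 10.

10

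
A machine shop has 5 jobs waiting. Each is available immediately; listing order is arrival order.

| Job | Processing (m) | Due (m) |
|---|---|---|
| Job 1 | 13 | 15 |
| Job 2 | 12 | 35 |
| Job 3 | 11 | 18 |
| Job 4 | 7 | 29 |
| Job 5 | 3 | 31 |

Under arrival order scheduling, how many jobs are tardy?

3

FIFO (arrival order): Job 1 Job 2 Job 3 Job 4 Job 5.
Job 1: 0→13, due 15, tardiness 0
Job 2: 13→25, due 35, tardiness 0
Job 3: 25→36, due 18, tardiness 18
Job 4: 36→43, due 29, tardiness 14
Job 5: 43→46, due 31, tardiness 15
Late jobs: 3.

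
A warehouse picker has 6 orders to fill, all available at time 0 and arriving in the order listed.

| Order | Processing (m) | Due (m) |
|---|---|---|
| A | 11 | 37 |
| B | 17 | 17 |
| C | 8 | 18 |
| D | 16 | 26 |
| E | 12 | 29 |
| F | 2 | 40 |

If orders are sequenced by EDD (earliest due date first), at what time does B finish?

17

EDD (increasing due date): B C D E A F.
B: 0→17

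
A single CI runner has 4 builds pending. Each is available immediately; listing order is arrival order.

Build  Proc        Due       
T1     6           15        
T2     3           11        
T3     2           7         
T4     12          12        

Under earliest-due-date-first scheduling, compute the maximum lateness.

8

EDD (increasing due date): T3 T2 T4 T1.
T3: 0→2, due 7, lateness -5
T2: 2→5, due 11, lateness -6
T4: 5→17, due 12, lateness 5
T1: 17→23, due 15, lateness 8
Maximum = 8.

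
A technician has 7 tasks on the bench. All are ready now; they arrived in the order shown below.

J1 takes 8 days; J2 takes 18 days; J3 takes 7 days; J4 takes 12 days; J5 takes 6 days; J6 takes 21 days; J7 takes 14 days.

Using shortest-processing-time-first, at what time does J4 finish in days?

SPT (increasing processing time): J5 J3 J1 J4 J7 J2 J6.
J5: 0→6
J3: 6→13
J1: 13→21
J4: 21→33

33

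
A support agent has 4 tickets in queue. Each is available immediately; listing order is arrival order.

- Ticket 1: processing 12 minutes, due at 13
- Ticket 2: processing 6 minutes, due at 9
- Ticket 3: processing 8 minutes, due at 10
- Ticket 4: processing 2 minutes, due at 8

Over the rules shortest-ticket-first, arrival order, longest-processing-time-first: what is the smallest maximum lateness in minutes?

15

SPT (increasing processing time): Ticket 4 Ticket 2 Ticket 3 Ticket 1.
Ticket 4: 0→2, due 8, lateness -6
Ticket 2: 2→8, due 9, lateness -1
Ticket 3: 8→16, due 10, lateness 6
Ticket 1: 16→28, due 13, lateness 15
Maximum = 15.
FIFO (arrival order): Ticket 1 Ticket 2 Ticket 3 Ticket 4.
Ticket 1: 0→12, due 13, lateness -1
Ticket 2: 12→18, due 9, lateness 9
Ticket 3: 18→26, due 10, lateness 16
Ticket 4: 26→28, due 8, lateness 20
Maximum = 20.
LPT (decreasing processing time): Ticket 1 Ticket 3 Ticket 2 Ticket 4.
Ticket 1: 0→12, due 13, lateness -1
Ticket 3: 12→20, due 10, lateness 10
Ticket 2: 20→26, due 9, lateness 17
Ticket 4: 26→28, due 8, lateness 20
Maximum = 20.
SPT 15, FIFO 20, LPT 20 → minimum 15.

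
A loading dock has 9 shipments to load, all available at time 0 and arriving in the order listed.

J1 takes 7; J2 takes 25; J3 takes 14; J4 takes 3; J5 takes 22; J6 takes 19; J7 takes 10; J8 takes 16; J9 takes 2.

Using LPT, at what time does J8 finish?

LPT (decreasing processing time): J2 J5 J6 J8 J3 J7 J1 J4 J9.
J2: 0→25
J5: 25→47
J6: 47→66
J8: 66→82

82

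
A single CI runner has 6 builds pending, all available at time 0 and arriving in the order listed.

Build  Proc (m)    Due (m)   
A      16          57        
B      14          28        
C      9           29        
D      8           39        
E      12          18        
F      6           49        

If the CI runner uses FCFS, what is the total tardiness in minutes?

FIFO (arrival order): A B C D E F.
A: 0→16, due 57, tardiness 0
B: 16→30, due 28, tardiness 2
C: 30→39, due 29, tardiness 10
D: 39→47, due 39, tardiness 8
E: 47→59, due 18, tardiness 41
F: 59→65, due 49, tardiness 16
Sum = 0+2+10+8+41+16 = 77.

77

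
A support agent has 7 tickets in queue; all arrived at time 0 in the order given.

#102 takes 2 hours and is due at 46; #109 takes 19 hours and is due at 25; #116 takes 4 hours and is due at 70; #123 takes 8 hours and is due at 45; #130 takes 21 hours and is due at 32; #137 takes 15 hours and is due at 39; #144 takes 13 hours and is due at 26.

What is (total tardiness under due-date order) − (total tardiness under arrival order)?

EDD (increasing due date): #109 #144 #130 #137 #123 #102 #116.
#109: 0→19, due 25, tardiness 0
#144: 19→32, due 26, tardiness 6
#130: 32→53, due 32, tardiness 21
#137: 53→68, due 39, tardiness 29
#123: 68→76, due 45, tardiness 31
#102: 76→78, due 46, tardiness 32
#116: 78→82, due 70, tardiness 12
Sum = 0+6+21+29+31+32+12 = 131.
FIFO (arrival order): #102 #109 #116 #123 #130 #137 #144.
#102: 0→2, due 46, tardiness 0
#109: 2→21, due 25, tardiness 0
#116: 21→25, due 70, tardiness 0
#123: 25→33, due 45, tardiness 0
#130: 33→54, due 32, tardiness 22
#137: 54→69, due 39, tardiness 30
#144: 69→82, due 26, tardiness 56
Sum = 0+0+0+0+22+30+56 = 108.
Difference = 131 − 108 = 23.

23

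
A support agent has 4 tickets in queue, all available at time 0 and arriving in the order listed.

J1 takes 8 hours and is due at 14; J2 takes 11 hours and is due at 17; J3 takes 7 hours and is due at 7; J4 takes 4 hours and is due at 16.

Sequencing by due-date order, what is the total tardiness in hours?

17

EDD (increasing due date): J3 J1 J4 J2.
J3: 0→7, due 7, tardiness 0
J1: 7→15, due 14, tardiness 1
J4: 15→19, due 16, tardiness 3
J2: 19→30, due 17, tardiness 13
Sum = 0+1+3+13 = 17.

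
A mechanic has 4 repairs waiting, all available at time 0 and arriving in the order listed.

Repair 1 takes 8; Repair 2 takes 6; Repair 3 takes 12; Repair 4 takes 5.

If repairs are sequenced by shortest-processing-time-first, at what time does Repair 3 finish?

31

SPT (increasing processing time): Repair 4 Repair 2 Repair 1 Repair 3.
Repair 4: 0→5
Repair 2: 5→11
Repair 1: 11→19
Repair 3: 19→31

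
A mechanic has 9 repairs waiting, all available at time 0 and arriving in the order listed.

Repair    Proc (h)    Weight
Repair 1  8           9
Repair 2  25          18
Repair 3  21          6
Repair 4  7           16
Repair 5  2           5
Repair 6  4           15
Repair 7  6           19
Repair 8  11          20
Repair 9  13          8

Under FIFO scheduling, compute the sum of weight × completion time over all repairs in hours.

FIFO (arrival order): Repair 1 Repair 2 Repair 3 Repair 4 Repair 5 Repair 6 Repair 7 Repair 8 Repair 9.
Repair 1: finishes 8, weight 9, w·C = 72
Repair 2: finishes 33, weight 18, w·C = 594
Repair 3: finishes 54, weight 6, w·C = 324
Repair 4: finishes 61, weight 16, w·C = 976
Repair 5: finishes 63, weight 5, w·C = 315
Repair 6: finishes 67, weight 15, w·C = 1005
Repair 7: finishes 73, weight 19, w·C = 1387
Repair 8: finishes 84, weight 20, w·C = 1680
Repair 9: finishes 97, weight 8, w·C = 776
Sum = 72+594+324+976+315+1005+1387+1680+776 = 7129.

7129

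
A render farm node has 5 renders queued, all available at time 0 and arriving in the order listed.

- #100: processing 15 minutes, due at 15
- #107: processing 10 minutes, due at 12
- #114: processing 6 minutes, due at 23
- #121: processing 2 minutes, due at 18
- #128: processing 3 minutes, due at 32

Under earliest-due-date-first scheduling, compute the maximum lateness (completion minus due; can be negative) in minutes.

EDD (increasing due date): #107 #100 #121 #114 #128.
#107: 0→10, due 12, lateness -2
#100: 10→25, due 15, lateness 10
#121: 25→27, due 18, lateness 9
#114: 27→33, due 23, lateness 10
#128: 33→36, due 32, lateness 4
Maximum = 10.

10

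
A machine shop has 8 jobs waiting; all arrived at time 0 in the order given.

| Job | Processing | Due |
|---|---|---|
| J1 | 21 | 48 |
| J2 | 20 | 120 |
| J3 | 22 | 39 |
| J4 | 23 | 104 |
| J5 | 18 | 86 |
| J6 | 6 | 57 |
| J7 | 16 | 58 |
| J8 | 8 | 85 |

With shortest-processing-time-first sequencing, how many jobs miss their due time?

3

SPT (increasing processing time): J6 J8 J7 J5 J2 J1 J3 J4.
J6: 0→6, due 57, tardiness 0
J8: 6→14, due 85, tardiness 0
J7: 14→30, due 58, tardiness 0
J5: 30→48, due 86, tardiness 0
J2: 48→68, due 120, tardiness 0
J1: 68→89, due 48, tardiness 41
J3: 89→111, due 39, tardiness 72
J4: 111→134, due 104, tardiness 30
Late jobs: 3.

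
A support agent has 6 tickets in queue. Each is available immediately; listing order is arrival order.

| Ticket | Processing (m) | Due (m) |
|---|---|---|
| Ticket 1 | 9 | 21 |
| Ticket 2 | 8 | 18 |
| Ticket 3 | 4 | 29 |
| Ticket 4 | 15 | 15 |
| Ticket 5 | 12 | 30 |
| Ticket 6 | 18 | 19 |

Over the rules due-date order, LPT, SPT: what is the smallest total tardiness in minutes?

83

EDD (increasing due date): Ticket 4 Ticket 2 Ticket 6 Ticket 1 Ticket 3 Ticket 5.
Ticket 4: 0→15, due 15, tardiness 0
Ticket 2: 15→23, due 18, tardiness 5
Ticket 6: 23→41, due 19, tardiness 22
Ticket 1: 41→50, due 21, tardiness 29
Ticket 3: 50→54, due 29, tardiness 25
Ticket 5: 54→66, due 30, tardiness 36
Sum = 0+5+22+29+25+36 = 117.
LPT (decreasing processing time): Ticket 6 Ticket 4 Ticket 5 Ticket 1 Ticket 2 Ticket 3.
Ticket 6: 0→18, due 19, tardiness 0
Ticket 4: 18→33, due 15, tardiness 18
Ticket 5: 33→45, due 30, tardiness 15
Ticket 1: 45→54, due 21, tardiness 33
Ticket 2: 54→62, due 18, tardiness 44
Ticket 3: 62→66, due 29, tardiness 37
Sum = 0+18+15+33+44+37 = 147.
SPT (increasing processing time): Ticket 3 Ticket 2 Ticket 1 Ticket 5 Ticket 4 Ticket 6.
Ticket 3: 0→4, due 29, tardiness 0
Ticket 2: 4→12, due 18, tardiness 0
Ticket 1: 12→21, due 21, tardiness 0
Ticket 5: 21→33, due 30, tardiness 3
Ticket 4: 33→48, due 15, tardiness 33
Ticket 6: 48→66, due 19, tardiness 47
Sum = 0+0+0+3+33+47 = 83.
EDD 117, LPT 147, SPT 83 → minimum 83.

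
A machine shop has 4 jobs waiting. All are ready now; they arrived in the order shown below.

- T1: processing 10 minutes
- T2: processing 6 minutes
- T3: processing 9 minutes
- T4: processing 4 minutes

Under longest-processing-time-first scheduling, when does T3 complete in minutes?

LPT (decreasing processing time): T1 T3 T2 T4.
T1: 0→10
T3: 10→19

19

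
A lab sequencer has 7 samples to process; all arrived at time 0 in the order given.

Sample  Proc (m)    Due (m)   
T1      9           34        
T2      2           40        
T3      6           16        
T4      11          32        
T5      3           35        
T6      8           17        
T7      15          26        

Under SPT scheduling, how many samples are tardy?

SPT (increasing processing time): T2 T5 T3 T6 T1 T4 T7.
T2: 0→2, due 40, tardiness 0
T5: 2→5, due 35, tardiness 0
T3: 5→11, due 16, tardiness 0
T6: 11→19, due 17, tardiness 2
T1: 19→28, due 34, tardiness 0
T4: 28→39, due 32, tardiness 7
T7: 39→54, due 26, tardiness 28
Late samples: 3.

3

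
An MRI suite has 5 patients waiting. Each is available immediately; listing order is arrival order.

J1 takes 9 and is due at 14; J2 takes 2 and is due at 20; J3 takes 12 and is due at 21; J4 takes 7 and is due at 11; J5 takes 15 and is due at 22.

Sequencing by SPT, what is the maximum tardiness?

SPT (increasing processing time): J2 J4 J1 J3 J5.
J2: 0→2, due 20, tardiness 0
J4: 2→9, due 11, tardiness 0
J1: 9→18, due 14, tardiness 4
J3: 18→30, due 21, tardiness 9
J5: 30→45, due 22, tardiness 23
Maximum = 23.

23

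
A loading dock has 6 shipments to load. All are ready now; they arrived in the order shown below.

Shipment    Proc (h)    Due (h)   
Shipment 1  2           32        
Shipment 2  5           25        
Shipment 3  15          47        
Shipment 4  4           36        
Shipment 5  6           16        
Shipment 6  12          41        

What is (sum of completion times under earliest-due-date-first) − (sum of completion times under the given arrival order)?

-13

EDD (increasing due date): Shipment 5 Shipment 2 Shipment 1 Shipment 4 Shipment 6 Shipment 3.
Shipment 5: 0→6
Shipment 2: 6→11
Shipment 1: 11→13
Shipment 4: 13→17
Shipment 6: 17→29
Shipment 3: 29→44
Sum = 6+11+13+17+29+44 = 120.
FIFO (arrival order): Shipment 1 Shipment 2 Shipment 3 Shipment 4 Shipment 5 Shipment 6.
Shipment 1: 0→2
Shipment 2: 2→7
Shipment 3: 7→22
Shipment 4: 22→26
Shipment 5: 26→32
Shipment 6: 32→44
Sum = 2+7+22+26+32+44 = 133.
Difference = 120 − 133 = -13.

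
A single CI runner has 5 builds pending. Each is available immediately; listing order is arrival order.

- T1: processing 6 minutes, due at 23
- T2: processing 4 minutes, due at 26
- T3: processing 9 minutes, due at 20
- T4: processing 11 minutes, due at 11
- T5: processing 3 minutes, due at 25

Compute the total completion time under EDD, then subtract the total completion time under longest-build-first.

-1

EDD (increasing due date): T4 T3 T1 T5 T2.
T4: 0→11
T3: 11→20
T1: 20→26
T5: 26→29
T2: 29→33
Sum = 11+20+26+29+33 = 119.
LPT (decreasing processing time): T4 T3 T1 T2 T5.
T4: 0→11
T3: 11→20
T1: 20→26
T2: 26→30
T5: 30→33
Sum = 11+20+26+30+33 = 120.
Difference = 119 − 120 = -1.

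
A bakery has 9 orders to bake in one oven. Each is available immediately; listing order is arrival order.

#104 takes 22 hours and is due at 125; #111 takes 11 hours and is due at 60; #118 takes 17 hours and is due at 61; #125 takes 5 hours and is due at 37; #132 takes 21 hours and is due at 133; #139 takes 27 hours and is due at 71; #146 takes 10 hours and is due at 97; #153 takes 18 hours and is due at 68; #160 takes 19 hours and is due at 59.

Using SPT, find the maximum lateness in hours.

79

SPT (increasing processing time): #125 #146 #111 #118 #153 #160 #132 #104 #139.
#125: 0→5, due 37, lateness -32
#146: 5→15, due 97, lateness -82
#111: 15→26, due 60, lateness -34
#118: 26→43, due 61, lateness -18
#153: 43→61, due 68, lateness -7
#160: 61→80, due 59, lateness 21
#132: 80→101, due 133, lateness -32
#104: 101→123, due 125, lateness -2
#139: 123→150, due 71, lateness 79
Maximum = 79.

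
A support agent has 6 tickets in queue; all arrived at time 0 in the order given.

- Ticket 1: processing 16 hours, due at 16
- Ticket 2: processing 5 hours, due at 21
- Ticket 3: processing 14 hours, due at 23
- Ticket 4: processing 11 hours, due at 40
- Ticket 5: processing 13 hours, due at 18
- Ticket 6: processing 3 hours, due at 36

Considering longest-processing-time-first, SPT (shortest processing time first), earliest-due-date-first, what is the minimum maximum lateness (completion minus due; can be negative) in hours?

LPT (decreasing processing time): Ticket 1 Ticket 3 Ticket 5 Ticket 4 Ticket 2 Ticket 6.
Ticket 1: 0→16, due 16, lateness 0
Ticket 3: 16→30, due 23, lateness 7
Ticket 5: 30→43, due 18, lateness 25
Ticket 4: 43→54, due 40, lateness 14
Ticket 2: 54→59, due 21, lateness 38
Ticket 6: 59→62, due 36, lateness 26
Maximum = 38.
SPT (increasing processing time): Ticket 6 Ticket 2 Ticket 4 Ticket 5 Ticket 3 Ticket 1.
Ticket 6: 0→3, due 36, lateness -33
Ticket 2: 3→8, due 21, lateness -13
Ticket 4: 8→19, due 40, lateness -21
Ticket 5: 19→32, due 18, lateness 14
Ticket 3: 32→46, due 23, lateness 23
Ticket 1: 46→62, due 16, lateness 46
Maximum = 46.
EDD (increasing due date): Ticket 1 Ticket 5 Ticket 2 Ticket 3 Ticket 6 Ticket 4.
Ticket 1: 0→16, due 16, lateness 0
Ticket 5: 16→29, due 18, lateness 11
Ticket 2: 29→34, due 21, lateness 13
Ticket 3: 34→48, due 23, lateness 25
Ticket 6: 48→51, due 36, lateness 15
Ticket 4: 51→62, due 40, lateness 22
Maximum = 25.
LPT 38, SPT 46, EDD 25 → minimum 25.

25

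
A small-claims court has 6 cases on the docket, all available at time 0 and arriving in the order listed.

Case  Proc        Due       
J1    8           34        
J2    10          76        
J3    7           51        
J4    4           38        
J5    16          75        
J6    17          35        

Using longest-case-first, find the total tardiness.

48

LPT (decreasing processing time): J6 J5 J2 J1 J3 J4.
J6: 0→17, due 35, tardiness 0
J5: 17→33, due 75, tardiness 0
J2: 33→43, due 76, tardiness 0
J1: 43→51, due 34, tardiness 17
J3: 51→58, due 51, tardiness 7
J4: 58→62, due 38, tardiness 24
Sum = 0+0+0+17+7+24 = 48.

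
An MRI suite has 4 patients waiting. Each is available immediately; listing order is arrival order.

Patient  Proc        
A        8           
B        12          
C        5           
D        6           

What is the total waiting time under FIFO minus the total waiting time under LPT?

FIFO (arrival order): A B C D.
A: waits 0, runs 0→8
B: waits 8, runs 8→20
C: waits 20, runs 20→25
D: waits 25, runs 25→31
Sum = 0+8+20+25 = 53.
LPT (decreasing processing time): B A D C.
B: waits 0, runs 0→12
A: waits 12, runs 12→20
D: waits 20, runs 20→26
C: waits 26, runs 26→31
Sum = 0+12+20+26 = 58.
Difference = 53 − 58 = -5.

-5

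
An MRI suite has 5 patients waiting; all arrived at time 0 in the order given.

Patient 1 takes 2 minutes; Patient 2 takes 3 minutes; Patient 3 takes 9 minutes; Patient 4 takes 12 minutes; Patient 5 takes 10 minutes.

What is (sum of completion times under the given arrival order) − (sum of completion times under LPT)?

FIFO (arrival order): Patient 1 Patient 2 Patient 3 Patient 4 Patient 5.
Patient 1: 0→2
Patient 2: 2→5
Patient 3: 5→14
Patient 4: 14→26
Patient 5: 26→36
Sum = 2+5+14+26+36 = 83.
LPT (decreasing processing time): Patient 4 Patient 5 Patient 3 Patient 2 Patient 1.
Patient 4: 0→12
Patient 5: 12→22
Patient 3: 22→31
Patient 2: 31→34
Patient 1: 34→36
Sum = 12+22+31+34+36 = 135.
Difference = 83 − 135 = -52.

-52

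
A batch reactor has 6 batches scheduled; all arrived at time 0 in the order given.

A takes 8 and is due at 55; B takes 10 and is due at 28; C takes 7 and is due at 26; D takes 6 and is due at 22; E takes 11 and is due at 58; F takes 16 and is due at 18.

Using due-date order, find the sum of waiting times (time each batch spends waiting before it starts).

153

EDD (increasing due date): F D C B A E.
F: waits 0, runs 0→16
D: waits 16, runs 16→22
C: waits 22, runs 22→29
B: waits 29, runs 29→39
A: waits 39, runs 39→47
E: waits 47, runs 47→58
Sum = 0+16+22+29+39+47 = 153.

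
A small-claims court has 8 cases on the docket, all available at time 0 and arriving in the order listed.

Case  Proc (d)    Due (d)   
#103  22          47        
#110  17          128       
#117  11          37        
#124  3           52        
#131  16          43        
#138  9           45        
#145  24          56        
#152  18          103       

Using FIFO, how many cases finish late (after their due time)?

FIFO (arrival order): #103 #110 #117 #124 #131 #138 #145 #152.
#103: 0→22, due 47, tardiness 0
#110: 22→39, due 128, tardiness 0
#117: 39→50, due 37, tardiness 13
#124: 50→53, due 52, tardiness 1
#131: 53→69, due 43, tardiness 26
#138: 69→78, due 45, tardiness 33
#145: 78→102, due 56, tardiness 46
#152: 102→120, due 103, tardiness 17
Late cases: 6.

6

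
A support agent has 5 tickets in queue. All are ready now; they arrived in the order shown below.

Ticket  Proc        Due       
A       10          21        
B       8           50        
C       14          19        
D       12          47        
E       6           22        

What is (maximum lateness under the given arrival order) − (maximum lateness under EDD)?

FIFO (arrival order): A B C D E.
A: 0→10, due 21, lateness -11
B: 10→18, due 50, lateness -32
C: 18→32, due 19, lateness 13
D: 32→44, due 47, lateness -3
E: 44→50, due 22, lateness 28
Maximum = 28.
EDD (increasing due date): C A E D B.
C: 0→14, due 19, lateness -5
A: 14→24, due 21, lateness 3
E: 24→30, due 22, lateness 8
D: 30→42, due 47, lateness -5
B: 42→50, due 50, lateness 0
Maximum = 8.
Difference = 28 − 8 = 20.

20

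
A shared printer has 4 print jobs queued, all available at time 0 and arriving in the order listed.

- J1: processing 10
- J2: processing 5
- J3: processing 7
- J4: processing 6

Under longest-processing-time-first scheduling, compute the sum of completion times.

LPT (decreasing processing time): J1 J3 J4 J2.
J1: 0→10
J3: 10→17
J4: 17→23
J2: 23→28
Sum = 10+17+23+28 = 78.

78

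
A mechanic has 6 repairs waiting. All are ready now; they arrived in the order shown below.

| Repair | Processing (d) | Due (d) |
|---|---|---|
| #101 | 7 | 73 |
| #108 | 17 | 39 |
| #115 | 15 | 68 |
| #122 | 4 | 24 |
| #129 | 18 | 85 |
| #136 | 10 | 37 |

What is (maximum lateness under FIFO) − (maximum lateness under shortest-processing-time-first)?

20

FIFO (arrival order): #101 #108 #115 #122 #129 #136.
#101: 0→7, due 73, lateness -66
#108: 7→24, due 39, lateness -15
#115: 24→39, due 68, lateness -29
#122: 39→43, due 24, lateness 19
#129: 43→61, due 85, lateness -24
#136: 61→71, due 37, lateness 34
Maximum = 34.
SPT (increasing processing time): #122 #101 #136 #115 #108 #129.
#122: 0→4, due 24, lateness -20
#101: 4→11, due 73, lateness -62
#136: 11→21, due 37, lateness -16
#115: 21→36, due 68, lateness -32
#108: 36→53, due 39, lateness 14
#129: 53→71, due 85, lateness -14
Maximum = 14.
Difference = 34 − 14 = 20.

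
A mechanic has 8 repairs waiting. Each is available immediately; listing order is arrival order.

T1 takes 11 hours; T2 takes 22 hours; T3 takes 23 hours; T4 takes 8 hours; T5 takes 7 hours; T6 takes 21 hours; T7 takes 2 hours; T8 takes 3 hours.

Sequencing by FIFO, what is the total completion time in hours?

FIFO (arrival order): T1 T2 T3 T4 T5 T6 T7 T8.
T1: 0→11
T2: 11→33
T3: 33→56
T4: 56→64
T5: 64→71
T6: 71→92
T7: 92→94
T8: 94→97
Sum = 11+33+56+64+71+92+94+97 = 518.

518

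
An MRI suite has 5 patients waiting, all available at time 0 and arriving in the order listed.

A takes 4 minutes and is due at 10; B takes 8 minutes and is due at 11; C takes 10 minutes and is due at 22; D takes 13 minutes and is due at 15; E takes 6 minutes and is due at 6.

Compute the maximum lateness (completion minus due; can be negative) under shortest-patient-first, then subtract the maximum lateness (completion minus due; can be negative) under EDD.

SPT (increasing processing time): A E B C D.
A: 0→4, due 10, lateness -6
E: 4→10, due 6, lateness 4
B: 10→18, due 11, lateness 7
C: 18→28, due 22, lateness 6
D: 28→41, due 15, lateness 26
Maximum = 26.
EDD (increasing due date): E A B D C.
E: 0→6, due 6, lateness 0
A: 6→10, due 10, lateness 0
B: 10→18, due 11, lateness 7
D: 18→31, due 15, lateness 16
C: 31→41, due 22, lateness 19
Maximum = 19.
Difference = 26 − 19 = 7.

7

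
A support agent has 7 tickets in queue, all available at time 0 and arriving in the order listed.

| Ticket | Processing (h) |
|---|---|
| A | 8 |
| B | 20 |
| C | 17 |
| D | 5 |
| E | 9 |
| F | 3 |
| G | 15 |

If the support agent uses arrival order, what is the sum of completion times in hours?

329

FIFO (arrival order): A B C D E F G.
A: 0→8
B: 8→28
C: 28→45
D: 45→50
E: 50→59
F: 59→62
G: 62→77
Sum = 8+28+45+50+59+62+77 = 329.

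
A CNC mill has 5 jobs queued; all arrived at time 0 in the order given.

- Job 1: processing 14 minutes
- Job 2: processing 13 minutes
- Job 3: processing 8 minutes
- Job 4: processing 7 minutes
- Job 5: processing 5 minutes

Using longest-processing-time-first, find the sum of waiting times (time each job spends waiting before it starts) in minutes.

LPT (decreasing processing time): Job 1 Job 2 Job 3 Job 4 Job 5.
Job 1: waits 0, runs 0→14
Job 2: waits 14, runs 14→27
Job 3: waits 27, runs 27→35
Job 4: waits 35, runs 35→42
Job 5: waits 42, runs 42→47
Sum = 0+14+27+35+42 = 118.

118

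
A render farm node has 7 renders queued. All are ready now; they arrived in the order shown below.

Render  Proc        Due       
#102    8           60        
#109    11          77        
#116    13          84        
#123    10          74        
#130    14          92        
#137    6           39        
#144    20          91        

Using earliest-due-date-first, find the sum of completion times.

277

EDD (increasing due date): #137 #102 #123 #109 #116 #144 #130.
#137: 0→6
#102: 6→14
#123: 14→24
#109: 24→35
#116: 35→48
#144: 48→68
#130: 68→82
Sum = 6+14+24+35+48+68+82 = 277.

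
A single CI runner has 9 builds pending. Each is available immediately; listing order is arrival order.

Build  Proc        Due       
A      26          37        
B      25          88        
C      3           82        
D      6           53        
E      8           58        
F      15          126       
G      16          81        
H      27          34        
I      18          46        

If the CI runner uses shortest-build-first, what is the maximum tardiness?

110

SPT (increasing processing time): C D E F G I B A H.
C: 0→3, due 82, tardiness 0
D: 3→9, due 53, tardiness 0
E: 9→17, due 58, tardiness 0
F: 17→32, due 126, tardiness 0
G: 32→48, due 81, tardiness 0
I: 48→66, due 46, tardiness 20
B: 66→91, due 88, tardiness 3
A: 91→117, due 37, tardiness 80
H: 117→144, due 34, tardiness 110
Maximum = 110.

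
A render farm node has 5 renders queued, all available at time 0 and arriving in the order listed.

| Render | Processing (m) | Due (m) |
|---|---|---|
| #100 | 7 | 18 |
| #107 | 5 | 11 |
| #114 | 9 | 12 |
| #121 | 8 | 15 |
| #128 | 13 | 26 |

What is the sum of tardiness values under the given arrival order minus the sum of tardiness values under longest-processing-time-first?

-35

FIFO (arrival order): #100 #107 #114 #121 #128.
#100: 0→7, due 18, tardiness 0
#107: 7→12, due 11, tardiness 1
#114: 12→21, due 12, tardiness 9
#121: 21→29, due 15, tardiness 14
#128: 29→42, due 26, tardiness 16
Sum = 0+1+9+14+16 = 40.
LPT (decreasing processing time): #128 #114 #121 #100 #107.
#128: 0→13, due 26, tardiness 0
#114: 13→22, due 12, tardiness 10
#121: 22→30, due 15, tardiness 15
#100: 30→37, due 18, tardiness 19
#107: 37→42, due 11, tardiness 31
Sum = 0+10+15+19+31 = 75.
Difference = 40 − 75 = -35.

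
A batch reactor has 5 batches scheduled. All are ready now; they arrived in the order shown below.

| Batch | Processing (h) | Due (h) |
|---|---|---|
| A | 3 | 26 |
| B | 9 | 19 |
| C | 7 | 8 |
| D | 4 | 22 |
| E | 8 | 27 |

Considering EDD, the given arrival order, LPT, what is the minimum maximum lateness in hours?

EDD (increasing due date): C B D A E.
C: 0→7, due 8, lateness -1
B: 7→16, due 19, lateness -3
D: 16→20, due 22, lateness -2
A: 20→23, due 26, lateness -3
E: 23→31, due 27, lateness 4
Maximum = 4.
FIFO (arrival order): A B C D E.
A: 0→3, due 26, lateness -23
B: 3→12, due 19, lateness -7
C: 12→19, due 8, lateness 11
D: 19→23, due 22, lateness 1
E: 23→31, due 27, lateness 4
Maximum = 11.
LPT (decreasing processing time): B E C D A.
B: 0→9, due 19, lateness -10
E: 9→17, due 27, lateness -10
C: 17→24, due 8, lateness 16
D: 24→28, due 22, lateness 6
A: 28→31, due 26, lateness 5
Maximum = 16.
EDD 4, FIFO 11, LPT 16 → minimum 4.

4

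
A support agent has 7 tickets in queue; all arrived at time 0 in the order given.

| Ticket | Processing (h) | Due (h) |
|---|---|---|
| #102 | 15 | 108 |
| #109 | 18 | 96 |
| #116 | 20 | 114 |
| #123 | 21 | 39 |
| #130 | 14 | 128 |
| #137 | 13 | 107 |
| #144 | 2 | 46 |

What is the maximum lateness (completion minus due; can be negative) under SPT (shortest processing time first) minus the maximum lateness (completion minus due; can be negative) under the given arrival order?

SPT (increasing processing time): #144 #137 #130 #102 #109 #116 #123.
#144: 0→2, due 46, lateness -44
#137: 2→15, due 107, lateness -92
#130: 15→29, due 128, lateness -99
#102: 29→44, due 108, lateness -64
#109: 44→62, due 96, lateness -34
#116: 62→82, due 114, lateness -32
#123: 82→103, due 39, lateness 64
Maximum = 64.
FIFO (arrival order): #102 #109 #116 #123 #130 #137 #144.
#102: 0→15, due 108, lateness -93
#109: 15→33, due 96, lateness -63
#116: 33→53, due 114, lateness -61
#123: 53→74, due 39, lateness 35
#130: 74→88, due 128, lateness -40
#137: 88→101, due 107, lateness -6
#144: 101→103, due 46, lateness 57
Maximum = 57.
Difference = 64 − 57 = 7.

7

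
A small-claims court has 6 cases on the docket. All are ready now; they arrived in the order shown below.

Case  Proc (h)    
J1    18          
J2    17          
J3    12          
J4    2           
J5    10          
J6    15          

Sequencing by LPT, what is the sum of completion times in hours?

LPT (decreasing processing time): J1 J2 J6 J3 J5 J4.
J1: 0→18
J2: 18→35
J6: 35→50
J3: 50→62
J5: 62→72
J4: 72→74
Sum = 18+35+50+62+72+74 = 311.

311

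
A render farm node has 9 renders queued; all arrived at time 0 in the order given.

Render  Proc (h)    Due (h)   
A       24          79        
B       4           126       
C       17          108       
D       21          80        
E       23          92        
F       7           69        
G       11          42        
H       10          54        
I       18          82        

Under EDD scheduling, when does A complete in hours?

52

EDD (increasing due date): G H F A D I E C B.
G: 0→11
H: 11→21
F: 21→28
A: 28→52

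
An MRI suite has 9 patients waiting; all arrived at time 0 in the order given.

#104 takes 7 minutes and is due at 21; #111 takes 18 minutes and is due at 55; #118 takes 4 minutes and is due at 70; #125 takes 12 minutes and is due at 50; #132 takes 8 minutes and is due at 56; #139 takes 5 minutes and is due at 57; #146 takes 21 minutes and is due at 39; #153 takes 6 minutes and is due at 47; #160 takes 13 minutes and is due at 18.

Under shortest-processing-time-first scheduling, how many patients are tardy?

4

SPT (increasing processing time): #118 #139 #153 #104 #132 #125 #160 #111 #146.
#118: 0→4, due 70, tardiness 0
#139: 4→9, due 57, tardiness 0
#153: 9→15, due 47, tardiness 0
#104: 15→22, due 21, tardiness 1
#132: 22→30, due 56, tardiness 0
#125: 30→42, due 50, tardiness 0
#160: 42→55, due 18, tardiness 37
#111: 55→73, due 55, tardiness 18
#146: 73→94, due 39, tardiness 55
Late patients: 4.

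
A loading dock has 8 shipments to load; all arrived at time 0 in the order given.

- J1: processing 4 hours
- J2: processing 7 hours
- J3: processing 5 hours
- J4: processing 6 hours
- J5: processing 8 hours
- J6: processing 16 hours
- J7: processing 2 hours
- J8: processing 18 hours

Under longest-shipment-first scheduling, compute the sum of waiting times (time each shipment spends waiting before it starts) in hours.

LPT (decreasing processing time): J8 J6 J5 J2 J4 J3 J1 J7.
J8: waits 0, runs 0→18
J6: waits 18, runs 18→34
J5: waits 34, runs 34→42
J2: waits 42, runs 42→49
J4: waits 49, runs 49→55
J3: waits 55, runs 55→60
J1: waits 60, runs 60→64
J7: waits 64, runs 64→66
Sum = 0+18+34+42+49+55+60+64 = 322.

322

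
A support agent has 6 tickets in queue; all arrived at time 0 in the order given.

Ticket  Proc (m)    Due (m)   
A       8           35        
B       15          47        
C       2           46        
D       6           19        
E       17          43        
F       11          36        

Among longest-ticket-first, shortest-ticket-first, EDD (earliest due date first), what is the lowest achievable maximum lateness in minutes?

12

LPT (decreasing processing time): E B F A D C.
E: 0→17, due 43, lateness -26
B: 17→32, due 47, lateness -15
F: 32→43, due 36, lateness 7
A: 43→51, due 35, lateness 16
D: 51→57, due 19, lateness 38
C: 57→59, due 46, lateness 13
Maximum = 38.
SPT (increasing processing time): C D A F B E.
C: 0→2, due 46, lateness -44
D: 2→8, due 19, lateness -11
A: 8→16, due 35, lateness -19
F: 16→27, due 36, lateness -9
B: 27→42, due 47, lateness -5
E: 42→59, due 43, lateness 16
Maximum = 16.
EDD (increasing due date): D A F E C B.
D: 0→6, due 19, lateness -13
A: 6→14, due 35, lateness -21
F: 14→25, due 36, lateness -11
E: 25→42, due 43, lateness -1
C: 42→44, due 46, lateness -2
B: 44→59, due 47, lateness 12
Maximum = 12.
LPT 38, SPT 16, EDD 12 → minimum 12.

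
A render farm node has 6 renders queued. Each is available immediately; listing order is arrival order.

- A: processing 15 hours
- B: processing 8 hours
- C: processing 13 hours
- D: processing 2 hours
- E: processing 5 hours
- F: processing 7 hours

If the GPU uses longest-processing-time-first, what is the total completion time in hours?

LPT (decreasing processing time): A C B F E D.
A: 0→15
C: 15→28
B: 28→36
F: 36→43
E: 43→48
D: 48→50
Sum = 15+28+36+43+48+50 = 220.

220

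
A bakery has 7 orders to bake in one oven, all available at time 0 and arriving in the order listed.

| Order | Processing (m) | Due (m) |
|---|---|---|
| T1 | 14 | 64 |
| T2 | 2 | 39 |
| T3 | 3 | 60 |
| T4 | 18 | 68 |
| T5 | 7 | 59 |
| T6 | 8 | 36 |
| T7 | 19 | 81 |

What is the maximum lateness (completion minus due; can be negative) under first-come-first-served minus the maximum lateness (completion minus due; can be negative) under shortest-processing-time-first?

FIFO (arrival order): T1 T2 T3 T4 T5 T6 T7.
T1: 0→14, due 64, lateness -50
T2: 14→16, due 39, lateness -23
T3: 16→19, due 60, lateness -41
T4: 19→37, due 68, lateness -31
T5: 37→44, due 59, lateness -15
T6: 44→52, due 36, lateness 16
T7: 52→71, due 81, lateness -10
Maximum = 16.
SPT (increasing processing time): T2 T3 T5 T6 T1 T4 T7.
T2: 0→2, due 39, lateness -37
T3: 2→5, due 60, lateness -55
T5: 5→12, due 59, lateness -47
T6: 12→20, due 36, lateness -16
T1: 20→34, due 64, lateness -30
T4: 34→52, due 68, lateness -16
T7: 52→71, due 81, lateness -10
Maximum = -10.
Difference = 16 − -10 = 26.

26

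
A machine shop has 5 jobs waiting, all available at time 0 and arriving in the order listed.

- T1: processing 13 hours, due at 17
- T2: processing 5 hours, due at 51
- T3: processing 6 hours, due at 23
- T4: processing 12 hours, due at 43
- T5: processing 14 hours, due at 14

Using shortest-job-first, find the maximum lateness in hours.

SPT (increasing processing time): T2 T3 T4 T1 T5.
T2: 0→5, due 51, lateness -46
T3: 5→11, due 23, lateness -12
T4: 11→23, due 43, lateness -20
T1: 23→36, due 17, lateness 19
T5: 36→50, due 14, lateness 36
Maximum = 36.

36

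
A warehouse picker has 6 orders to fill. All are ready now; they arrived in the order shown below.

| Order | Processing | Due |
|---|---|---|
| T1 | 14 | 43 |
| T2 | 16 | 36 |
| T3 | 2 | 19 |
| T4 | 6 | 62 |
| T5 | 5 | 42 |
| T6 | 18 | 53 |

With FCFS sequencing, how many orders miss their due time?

FIFO (arrival order): T1 T2 T3 T4 T5 T6.
T1: 0→14, due 43, tardiness 0
T2: 14→30, due 36, tardiness 0
T3: 30→32, due 19, tardiness 13
T4: 32→38, due 62, tardiness 0
T5: 38→43, due 42, tardiness 1
T6: 43→61, due 53, tardiness 8
Late orders: 3.

3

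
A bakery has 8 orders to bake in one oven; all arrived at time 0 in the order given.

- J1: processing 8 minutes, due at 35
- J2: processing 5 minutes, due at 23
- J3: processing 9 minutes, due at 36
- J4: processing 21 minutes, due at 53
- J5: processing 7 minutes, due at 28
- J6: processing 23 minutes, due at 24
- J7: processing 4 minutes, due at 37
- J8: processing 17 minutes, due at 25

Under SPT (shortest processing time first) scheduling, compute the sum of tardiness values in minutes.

SPT (increasing processing time): J7 J2 J5 J1 J3 J8 J4 J6.
J7: 0→4, due 37, tardiness 0
J2: 4→9, due 23, tardiness 0
J5: 9→16, due 28, tardiness 0
J1: 16→24, due 35, tardiness 0
J3: 24→33, due 36, tardiness 0
J8: 33→50, due 25, tardiness 25
J4: 50→71, due 53, tardiness 18
J6: 71→94, due 24, tardiness 70
Sum = 0+0+0+0+0+25+18+70 = 113.

113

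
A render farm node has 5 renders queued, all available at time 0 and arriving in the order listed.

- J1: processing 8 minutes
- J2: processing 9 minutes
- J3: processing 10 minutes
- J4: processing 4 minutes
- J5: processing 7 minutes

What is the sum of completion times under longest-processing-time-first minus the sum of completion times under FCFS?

LPT (decreasing processing time): J3 J2 J1 J5 J4.
J3: 0→10
J2: 10→19
J1: 19→27
J5: 27→34
J4: 34→38
Sum = 10+19+27+34+38 = 128.
FIFO (arrival order): J1 J2 J3 J4 J5.
J1: 0→8
J2: 8→17
J3: 17→27
J4: 27→31
J5: 31→38
Sum = 8+17+27+31+38 = 121.
Difference = 128 − 121 = 7.

7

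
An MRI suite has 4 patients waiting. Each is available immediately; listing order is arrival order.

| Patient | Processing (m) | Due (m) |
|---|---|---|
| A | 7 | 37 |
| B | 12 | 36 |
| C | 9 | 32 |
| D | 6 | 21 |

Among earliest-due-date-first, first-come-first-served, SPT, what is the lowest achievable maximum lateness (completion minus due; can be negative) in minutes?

EDD (increasing due date): D C B A.
D: 0→6, due 21, lateness -15
C: 6→15, due 32, lateness -17
B: 15→27, due 36, lateness -9
A: 27→34, due 37, lateness -3
Maximum = -3.
FIFO (arrival order): A B C D.
A: 0→7, due 37, lateness -30
B: 7→19, due 36, lateness -17
C: 19→28, due 32, lateness -4
D: 28→34, due 21, lateness 13
Maximum = 13.
SPT (increasing processing time): D A C B.
D: 0→6, due 21, lateness -15
A: 6→13, due 37, lateness -24
C: 13→22, due 32, lateness -10
B: 22→34, due 36, lateness -2
Maximum = -2.
EDD -3, FIFO 13, SPT -2 → minimum -3.

-3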